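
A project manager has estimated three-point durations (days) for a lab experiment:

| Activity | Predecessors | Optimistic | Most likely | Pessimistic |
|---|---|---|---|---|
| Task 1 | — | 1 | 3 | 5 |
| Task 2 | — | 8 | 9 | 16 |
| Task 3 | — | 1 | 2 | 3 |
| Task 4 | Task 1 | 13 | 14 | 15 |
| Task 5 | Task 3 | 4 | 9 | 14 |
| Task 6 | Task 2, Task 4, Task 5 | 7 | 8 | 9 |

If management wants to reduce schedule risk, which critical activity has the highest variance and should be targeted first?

te_Task 1 = (1 + 4·3 + 5)/6 = 18/6 = 3; σ²_Task 1 = ((5−1)/6)² = 0.444
te_Task 2 = (8 + 4·9 + 16)/6 = 60/6 = 10; σ²_Task 2 = ((16−8)/6)² = 1.778
te_Task 3 = (1 + 4·2 + 3)/6 = 12/6 = 2; σ²_Task 3 = ((3−1)/6)² = 0.111
te_Task 4 = (13 + 4·14 + 15)/6 = 84/6 = 14; σ²_Task 4 = ((15−13)/6)² = 0.111
te_Task 5 = (4 + 4·9 + 14)/6 = 54/6 = 9; σ²_Task 5 = ((14−4)/6)² = 2.778
te_Task 6 = (7 + 4·8 + 9)/6 = 48/6 = 8; σ²_Task 6 = ((9−7)/6)² = 0.111

Forward pass:
ES_Task 1 = 0; EF_Task 1 = 3
ES_Task 2 = 0; EF_Task 2 = 10
ES_Task 3 = 0; EF_Task 3 = 2
ES_Task 4 = 3; EF_Task 4 = 3+14 = 17
ES_Task 5 = 2; EF_Task 5 = 2+9 = 11
ES_Task 6 = max(EF_Task 2=10, EF_Task 4=17, EF_Task 5=11) = 17; EF_Task 6 = 17+8 = 25
Expected project duration μ = 25 days. Critical path: Task 1 → Task 4 → Task 6.

Variances on critical path: σ²_Task 1=0.444, σ²_Task 4=0.111, σ²_Task 6=0.111.
Largest is σ²_Task 1 = 0.444.

Task 1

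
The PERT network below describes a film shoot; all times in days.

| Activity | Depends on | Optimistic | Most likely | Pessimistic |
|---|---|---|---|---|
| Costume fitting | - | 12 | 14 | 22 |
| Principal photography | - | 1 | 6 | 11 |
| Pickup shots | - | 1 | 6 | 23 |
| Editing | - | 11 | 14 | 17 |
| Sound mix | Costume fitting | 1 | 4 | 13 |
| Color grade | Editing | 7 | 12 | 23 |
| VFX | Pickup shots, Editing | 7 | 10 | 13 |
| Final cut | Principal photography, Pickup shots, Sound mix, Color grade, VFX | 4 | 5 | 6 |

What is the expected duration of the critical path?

32 days

te_Costume fitting = (12 + 4·14 + 22)/6 = 90/6 = 15
te_Principal photography = (1 + 4·6 + 11)/6 = 36/6 = 6
te_Pickup shots = (1 + 4·6 + 23)/6 = 48/6 = 8
te_Editing = (11 + 4·14 + 17)/6 = 84/6 = 14
te_Sound mix = (1 + 4·4 + 13)/6 = 30/6 = 5
te_Color grade = (7 + 4·12 + 23)/6 = 78/6 = 13
te_VFX = (7 + 4·10 + 13)/6 = 60/6 = 10
te_Final cut = (4 + 4·5 + 6)/6 = 30/6 = 5

Forward pass:
ES_Costume fitting = 0; EF_Costume fitting = 15
ES_Principal photography = 0; EF_Principal photography = 6
ES_Pickup shots = 0; EF_Pickup shots = 8
ES_Editing = 0; EF_Editing = 14
ES_Sound mix = 15; EF_Sound mix = 15+5 = 20
ES_Color grade = 14; EF_Color grade = 14+13 = 27
ES_VFX = max(EF_Pickup shots=8, EF_Editing=14) = 14; EF_VFX = 14+10 = 24
ES_Final cut = max(EF_Principal photography=6, EF_Pickup shots=8, EF_Sound mix=20, EF_Color grade=27, EF_VFX=24) = 27; EF_Final cut = 27+5 = 32
Expected project duration μ = 32 days. Critical path: Editing → Color grade → Final cut.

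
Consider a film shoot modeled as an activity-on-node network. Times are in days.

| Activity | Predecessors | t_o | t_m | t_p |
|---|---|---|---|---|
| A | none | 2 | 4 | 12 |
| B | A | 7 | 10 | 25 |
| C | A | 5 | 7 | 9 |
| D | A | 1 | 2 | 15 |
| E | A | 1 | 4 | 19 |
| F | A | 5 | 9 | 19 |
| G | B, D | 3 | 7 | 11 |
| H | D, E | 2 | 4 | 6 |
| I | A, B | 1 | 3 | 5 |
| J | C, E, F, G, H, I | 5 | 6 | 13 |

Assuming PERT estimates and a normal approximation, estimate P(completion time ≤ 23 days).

0.021

te_A = (2 + 4·4 + 12)/6 = 30/6 = 5; σ²_A = ((12−2)/6)² = 2.778
te_B = (7 + 4·10 + 25)/6 = 72/6 = 12; σ²_B = ((25−7)/6)² = 9.000
te_C = (5 + 4·7 + 9)/6 = 42/6 = 7; σ²_C = ((9−5)/6)² = 0.444
te_D = (1 + 4·2 + 15)/6 = 24/6 = 4; σ²_D = ((15−1)/6)² = 5.444
te_E = (1 + 4·4 + 19)/6 = 36/6 = 6; σ²_E = ((19−1)/6)² = 9.000
te_F = (5 + 4·9 + 19)/6 = 60/6 = 10; σ²_F = ((19−5)/6)² = 5.444
te_G = (3 + 4·7 + 11)/6 = 42/6 = 7; σ²_G = ((11−3)/6)² = 1.778
te_H = (2 + 4·4 + 6)/6 = 24/6 = 4; σ²_H = ((6−2)/6)² = 0.444
te_I = (1 + 4·3 + 5)/6 = 18/6 = 3; σ²_I = ((5−1)/6)² = 0.444
te_J = (5 + 4·6 + 13)/6 = 42/6 = 7; σ²_J = ((13−5)/6)² = 1.778

Forward pass:
ES_A = 0; EF_A = 5
ES_B = 5; EF_B = 5+12 = 17
ES_C = 5; EF_C = 5+7 = 12
ES_D = 5; EF_D = 5+4 = 9
ES_E = 5; EF_E = 5+6 = 11
ES_F = 5; EF_F = 5+10 = 15
ES_G = max(EF_B=17, EF_D=9) = 17; EF_G = 17+7 = 24
ES_H = max(EF_D=9, EF_E=11) = 11; EF_H = 11+4 = 15
ES_I = max(EF_A=5, EF_B=17) = 17; EF_I = 17+3 = 20
ES_J = max(EF_C=12, EF_E=11, EF_F=15, EF_G=24, EF_H=15, EF_I=20) = 24; EF_J = 24+7 = 31
Expected project duration μ = 31 days. Critical path: A → B → G → J.

Variance along critical path = 2.778 + 9.000 + 1.778 + 1.778 = 15.333; σ = √15.333 = 3.916 days.
Z = (23 − 31) / 3.916 = -2.043
P(T ≤ 23) = Φ(-2.043) ≈ 0.021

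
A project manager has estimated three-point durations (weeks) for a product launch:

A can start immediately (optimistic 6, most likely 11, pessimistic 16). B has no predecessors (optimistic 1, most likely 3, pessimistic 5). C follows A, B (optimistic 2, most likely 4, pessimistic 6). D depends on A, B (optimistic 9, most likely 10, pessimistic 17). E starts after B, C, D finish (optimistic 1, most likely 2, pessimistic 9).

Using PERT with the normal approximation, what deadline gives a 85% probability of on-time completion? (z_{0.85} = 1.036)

27.6 weeks

te_A = (6 + 4·11 + 16)/6 = 66/6 = 11; σ²_A = ((16−6)/6)² = 2.778
te_B = (1 + 4·3 + 5)/6 = 18/6 = 3; σ²_B = ((5−1)/6)² = 0.444
te_C = (2 + 4·4 + 6)/6 = 24/6 = 4; σ²_C = ((6−2)/6)² = 0.444
te_D = (9 + 4·10 + 17)/6 = 66/6 = 11; σ²_D = ((17−9)/6)² = 1.778
te_E = (1 + 4·2 + 9)/6 = 18/6 = 3; σ²_E = ((9−1)/6)² = 1.778

Forward pass:
ES_A = 0; EF_A = 11
ES_B = 0; EF_B = 3
ES_C = max(EF_A=11, EF_B=3) = 11; EF_C = 11+4 = 15
ES_D = max(EF_A=11, EF_B=3) = 11; EF_D = 11+11 = 22
ES_E = max(EF_B=3, EF_C=15, EF_D=22) = 22; EF_E = 22+3 = 25
Expected project duration μ = 25 weeks. Critical path: A → D → E.

Variance along critical path = 2.778 + 1.778 + 1.778 = 6.333; σ = 2.517 weeks.
D = μ + z·σ = 25 + 1.036·2.517 = 27.6 weeks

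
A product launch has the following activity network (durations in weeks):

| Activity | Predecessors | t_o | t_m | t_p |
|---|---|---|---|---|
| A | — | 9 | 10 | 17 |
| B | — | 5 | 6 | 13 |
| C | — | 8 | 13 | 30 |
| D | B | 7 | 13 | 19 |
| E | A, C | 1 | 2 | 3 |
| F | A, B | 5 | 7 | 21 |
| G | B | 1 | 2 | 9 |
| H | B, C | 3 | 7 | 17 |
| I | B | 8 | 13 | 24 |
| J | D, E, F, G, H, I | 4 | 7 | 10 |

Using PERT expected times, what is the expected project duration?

30 weeks

te_A = (9 + 4·10 + 17)/6 = 66/6 = 11
te_B = (5 + 4·6 + 13)/6 = 42/6 = 7
te_C = (8 + 4·13 + 30)/6 = 90/6 = 15
te_D = (7 + 4·13 + 19)/6 = 78/6 = 13
te_E = (1 + 4·2 + 3)/6 = 12/6 = 2
te_F = (5 + 4·7 + 21)/6 = 54/6 = 9
te_G = (1 + 4·2 + 9)/6 = 18/6 = 3
te_H = (3 + 4·7 + 17)/6 = 48/6 = 8
te_I = (8 + 4·13 + 24)/6 = 84/6 = 14
te_J = (4 + 4·7 + 10)/6 = 42/6 = 7

Forward pass:
ES_A = 0; EF_A = 11
ES_B = 0; EF_B = 7
ES_C = 0; EF_C = 15
ES_D = 7; EF_D = 7+13 = 20
ES_E = max(EF_A=11, EF_C=15) = 15; EF_E = 15+2 = 17
ES_F = max(EF_A=11, EF_B=7) = 11; EF_F = 11+9 = 20
ES_G = 7; EF_G = 7+3 = 10
ES_H = max(EF_B=7, EF_C=15) = 15; EF_H = 15+8 = 23
ES_I = 7; EF_I = 7+14 = 21
ES_J = max(EF_D=20, EF_E=17, EF_F=20, EF_G=10, EF_H=23, EF_I=21) = 23; EF_J = 23+7 = 30
Expected project duration μ = 30 weeks. Critical path: C → H → J.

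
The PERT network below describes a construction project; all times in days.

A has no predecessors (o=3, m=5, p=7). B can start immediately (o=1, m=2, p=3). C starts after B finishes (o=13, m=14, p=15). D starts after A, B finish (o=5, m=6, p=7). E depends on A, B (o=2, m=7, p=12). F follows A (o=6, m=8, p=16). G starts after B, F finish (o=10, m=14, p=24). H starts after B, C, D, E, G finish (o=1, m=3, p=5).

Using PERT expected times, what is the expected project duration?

te_A = (3 + 4·5 + 7)/6 = 30/6 = 5
te_B = (1 + 4·2 + 3)/6 = 12/6 = 2
te_C = (13 + 4·14 + 15)/6 = 84/6 = 14
te_D = (5 + 4·6 + 7)/6 = 36/6 = 6
te_E = (2 + 4·7 + 12)/6 = 42/6 = 7
te_F = (6 + 4·8 + 16)/6 = 54/6 = 9
te_G = (10 + 4·14 + 24)/6 = 90/6 = 15
te_H = (1 + 4·3 + 5)/6 = 18/6 = 3

Forward pass:
ES_A = 0; EF_A = 5
ES_B = 0; EF_B = 2
ES_C = 2; EF_C = 2+14 = 16
ES_D = max(EF_A=5, EF_B=2) = 5; EF_D = 5+6 = 11
ES_E = max(EF_A=5, EF_B=2) = 5; EF_E = 5+7 = 12
ES_F = 5; EF_F = 5+9 = 14
ES_G = max(EF_B=2, EF_F=14) = 14; EF_G = 14+15 = 29
ES_H = max(EF_B=2, EF_C=16, EF_D=11, EF_E=12, EF_G=29) = 29; EF_H = 29+3 = 32
Expected project duration μ = 32 days. Critical path: A → F → G → H.

32 days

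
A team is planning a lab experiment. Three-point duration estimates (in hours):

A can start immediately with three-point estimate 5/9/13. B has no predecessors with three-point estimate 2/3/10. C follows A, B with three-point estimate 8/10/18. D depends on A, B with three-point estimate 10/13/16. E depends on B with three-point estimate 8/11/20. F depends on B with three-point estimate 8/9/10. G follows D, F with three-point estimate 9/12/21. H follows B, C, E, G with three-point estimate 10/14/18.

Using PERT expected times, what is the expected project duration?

49 hours

te_A = (5 + 4·9 + 13)/6 = 54/6 = 9
te_B = (2 + 4·3 + 10)/6 = 24/6 = 4
te_C = (8 + 4·10 + 18)/6 = 66/6 = 11
te_D = (10 + 4·13 + 16)/6 = 78/6 = 13
te_E = (8 + 4·11 + 20)/6 = 72/6 = 12
te_F = (8 + 4·9 + 10)/6 = 54/6 = 9
te_G = (9 + 4·12 + 21)/6 = 78/6 = 13
te_H = (10 + 4·14 + 18)/6 = 84/6 = 14

Forward pass:
ES_A = 0; EF_A = 9
ES_B = 0; EF_B = 4
ES_C = max(EF_A=9, EF_B=4) = 9; EF_C = 9+11 = 20
ES_D = max(EF_A=9, EF_B=4) = 9; EF_D = 9+13 = 22
ES_E = 4; EF_E = 4+12 = 16
ES_F = 4; EF_F = 4+9 = 13
ES_G = max(EF_D=22, EF_F=13) = 22; EF_G = 22+13 = 35
ES_H = max(EF_B=4, EF_C=20, EF_E=16, EF_G=35) = 35; EF_H = 35+14 = 49
Expected project duration μ = 49 hours. Critical path: A → D → G → H.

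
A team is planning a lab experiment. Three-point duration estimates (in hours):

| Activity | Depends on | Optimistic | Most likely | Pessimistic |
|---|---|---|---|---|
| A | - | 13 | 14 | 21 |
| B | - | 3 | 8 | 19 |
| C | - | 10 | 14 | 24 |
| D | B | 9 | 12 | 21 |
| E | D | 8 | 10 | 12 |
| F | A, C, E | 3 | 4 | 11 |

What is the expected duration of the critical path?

37 hours

te_A = (13 + 4·14 + 21)/6 = 90/6 = 15
te_B = (3 + 4·8 + 19)/6 = 54/6 = 9
te_C = (10 + 4·14 + 24)/6 = 90/6 = 15
te_D = (9 + 4·12 + 21)/6 = 78/6 = 13
te_E = (8 + 4·10 + 12)/6 = 60/6 = 10
te_F = (3 + 4·4 + 11)/6 = 30/6 = 5

Forward pass:
ES_A = 0; EF_A = 15
ES_B = 0; EF_B = 9
ES_C = 0; EF_C = 15
ES_D = 9; EF_D = 9+13 = 22
ES_E = 22; EF_E = 22+10 = 32
ES_F = max(EF_A=15, EF_C=15, EF_E=32) = 32; EF_F = 32+5 = 37
Expected project duration μ = 37 hours. Critical path: B → D → E → F.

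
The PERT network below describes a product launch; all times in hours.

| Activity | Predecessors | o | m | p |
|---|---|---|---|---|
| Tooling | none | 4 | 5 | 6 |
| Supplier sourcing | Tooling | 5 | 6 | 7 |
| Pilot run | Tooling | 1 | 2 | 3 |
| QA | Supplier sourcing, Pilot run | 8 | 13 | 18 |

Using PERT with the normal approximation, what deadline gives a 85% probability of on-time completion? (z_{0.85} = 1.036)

te_Tooling = (4 + 4·5 + 6)/6 = 30/6 = 5; σ²_Tooling = ((6−4)/6)² = 0.111
te_Supplier sourcing = (5 + 4·6 + 7)/6 = 36/6 = 6; σ²_Supplier sourcing = ((7−5)/6)² = 0.111
te_Pilot run = (1 + 4·2 + 3)/6 = 12/6 = 2; σ²_Pilot run = ((3−1)/6)² = 0.111
te_QA = (8 + 4·13 + 18)/6 = 78/6 = 13; σ²_QA = ((18−8)/6)² = 2.778

Forward pass:
ES_Tooling = 0; EF_Tooling = 5
ES_Supplier sourcing = 5; EF_Supplier sourcing = 5+6 = 11
ES_Pilot run = 5; EF_Pilot run = 5+2 = 7
ES_QA = max(EF_Supplier sourcing=11, EF_Pilot run=7) = 11; EF_QA = 11+13 = 24
Expected project duration μ = 24 hours. Critical path: Tooling → Supplier sourcing → QA.

Variance along critical path = 0.111 + 0.111 + 2.778 = 3.000; σ = 1.732 hours.
D = μ + z·σ = 24 + 1.036·1.732 = 25.8 hours

25.8 hours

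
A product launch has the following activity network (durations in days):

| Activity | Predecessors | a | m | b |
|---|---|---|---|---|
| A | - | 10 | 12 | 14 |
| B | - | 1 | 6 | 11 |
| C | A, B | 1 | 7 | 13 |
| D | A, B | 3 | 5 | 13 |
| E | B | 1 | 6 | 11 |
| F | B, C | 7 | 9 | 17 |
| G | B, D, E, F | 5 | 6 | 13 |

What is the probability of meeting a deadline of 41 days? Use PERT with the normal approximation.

0.952

te_A = (10 + 4·12 + 14)/6 = 72/6 = 12; σ²_A = ((14−10)/6)² = 0.444
te_B = (1 + 4·6 + 11)/6 = 36/6 = 6; σ²_B = ((11−1)/6)² = 2.778
te_C = (1 + 4·7 + 13)/6 = 42/6 = 7; σ²_C = ((13−1)/6)² = 4.000
te_D = (3 + 4·5 + 13)/6 = 36/6 = 6; σ²_D = ((13−3)/6)² = 2.778
te_E = (1 + 4·6 + 11)/6 = 36/6 = 6; σ²_E = ((11−1)/6)² = 2.778
te_F = (7 + 4·9 + 17)/6 = 60/6 = 10; σ²_F = ((17−7)/6)² = 2.778
te_G = (5 + 4·6 + 13)/6 = 42/6 = 7; σ²_G = ((13−5)/6)² = 1.778

Forward pass:
ES_A = 0; EF_A = 12
ES_B = 0; EF_B = 6
ES_C = max(EF_A=12, EF_B=6) = 12; EF_C = 12+7 = 19
ES_D = max(EF_A=12, EF_B=6) = 12; EF_D = 12+6 = 18
ES_E = 6; EF_E = 6+6 = 12
ES_F = max(EF_B=6, EF_C=19) = 19; EF_F = 19+10 = 29
ES_G = max(EF_B=6, EF_D=18, EF_E=12, EF_F=29) = 29; EF_G = 29+7 = 36
Expected project duration μ = 36 days. Critical path: A → C → F → G.

Variance along critical path = 0.444 + 4.000 + 2.778 + 1.778 = 9.000; σ = √9.000 = 3.000 days.
Z = (41 − 36) / 3.000 = 1.667
P(T ≤ 41) = Φ(1.667) ≈ 0.952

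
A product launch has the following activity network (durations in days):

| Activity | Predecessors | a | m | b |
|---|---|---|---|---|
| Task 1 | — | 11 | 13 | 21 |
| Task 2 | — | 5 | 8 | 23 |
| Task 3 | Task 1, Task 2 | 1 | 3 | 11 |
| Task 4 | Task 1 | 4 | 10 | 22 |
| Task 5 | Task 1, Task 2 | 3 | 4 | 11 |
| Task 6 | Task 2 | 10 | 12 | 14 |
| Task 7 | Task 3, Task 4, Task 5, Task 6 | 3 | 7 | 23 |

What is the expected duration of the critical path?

34 days

te_Task 1 = (11 + 4·13 + 21)/6 = 84/6 = 14
te_Task 2 = (5 + 4·8 + 23)/6 = 60/6 = 10
te_Task 3 = (1 + 4·3 + 11)/6 = 24/6 = 4
te_Task 4 = (4 + 4·10 + 22)/6 = 66/6 = 11
te_Task 5 = (3 + 4·4 + 11)/6 = 30/6 = 5
te_Task 6 = (10 + 4·12 + 14)/6 = 72/6 = 12
te_Task 7 = (3 + 4·7 + 23)/6 = 54/6 = 9

Forward pass:
ES_Task 1 = 0; EF_Task 1 = 14
ES_Task 2 = 0; EF_Task 2 = 10
ES_Task 3 = max(EF_Task 1=14, EF_Task 2=10) = 14; EF_Task 3 = 14+4 = 18
ES_Task 4 = 14; EF_Task 4 = 14+11 = 25
ES_Task 5 = max(EF_Task 1=14, EF_Task 2=10) = 14; EF_Task 5 = 14+5 = 19
ES_Task 6 = 10; EF_Task 6 = 10+12 = 22
ES_Task 7 = max(EF_Task 3=18, EF_Task 4=25, EF_Task 5=19, EF_Task 6=22) = 25; EF_Task 7 = 25+9 = 34
Expected project duration μ = 34 days. Critical path: Task 1 → Task 4 → Task 7.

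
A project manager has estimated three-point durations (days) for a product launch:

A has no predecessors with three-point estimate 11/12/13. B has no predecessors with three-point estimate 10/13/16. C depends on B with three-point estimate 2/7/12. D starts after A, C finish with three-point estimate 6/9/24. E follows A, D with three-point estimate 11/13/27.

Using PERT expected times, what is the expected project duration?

te_A = (11 + 4·12 + 13)/6 = 72/6 = 12
te_B = (10 + 4·13 + 16)/6 = 78/6 = 13
te_C = (2 + 4·7 + 12)/6 = 42/6 = 7
te_D = (6 + 4·9 + 24)/6 = 66/6 = 11
te_E = (11 + 4·13 + 27)/6 = 90/6 = 15

Forward pass:
ES_A = 0; EF_A = 12
ES_B = 0; EF_B = 13
ES_C = 13; EF_C = 13+7 = 20
ES_D = max(EF_A=12, EF_C=20) = 20; EF_D = 20+11 = 31
ES_E = max(EF_A=12, EF_D=31) = 31; EF_E = 31+15 = 46
Expected project duration μ = 46 days. Critical path: B → C → D → E.

46 days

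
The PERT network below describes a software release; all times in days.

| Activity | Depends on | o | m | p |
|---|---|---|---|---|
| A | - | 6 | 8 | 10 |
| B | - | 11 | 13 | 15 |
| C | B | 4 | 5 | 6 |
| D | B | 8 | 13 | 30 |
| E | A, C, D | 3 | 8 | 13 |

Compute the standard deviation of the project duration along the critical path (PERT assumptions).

te_A = (6 + 4·8 + 10)/6 = 48/6 = 8; σ²_A = ((10−6)/6)² = 0.444
te_B = (11 + 4·13 + 15)/6 = 78/6 = 13; σ²_B = ((15−11)/6)² = 0.444
te_C = (4 + 4·5 + 6)/6 = 30/6 = 5; σ²_C = ((6−4)/6)² = 0.111
te_D = (8 + 4·13 + 30)/6 = 90/6 = 15; σ²_D = ((30−8)/6)² = 13.444
te_E = (3 + 4·8 + 13)/6 = 48/6 = 8; σ²_E = ((13−3)/6)² = 2.778

Forward pass:
ES_A = 0; EF_A = 8
ES_B = 0; EF_B = 13
ES_C = 13; EF_C = 13+5 = 18
ES_D = 13; EF_D = 13+15 = 28
ES_E = max(EF_A=8, EF_C=18, EF_D=28) = 28; EF_E = 28+8 = 36
Expected project duration μ = 36 days. Critical path: B → D → E.

Variance along critical path = 0.444 + 13.444 + 2.778 = 16.667
σ = √16.667 = 4.082 days

4.08 days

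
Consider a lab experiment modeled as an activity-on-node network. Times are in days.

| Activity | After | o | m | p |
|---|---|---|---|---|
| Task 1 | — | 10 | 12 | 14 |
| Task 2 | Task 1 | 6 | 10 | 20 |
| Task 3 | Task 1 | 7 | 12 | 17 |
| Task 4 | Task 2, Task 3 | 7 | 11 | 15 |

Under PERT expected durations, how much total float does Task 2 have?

te_Task 1 = (10 + 4·12 + 14)/6 = 72/6 = 12
te_Task 2 = (6 + 4·10 + 20)/6 = 66/6 = 11
te_Task 3 = (7 + 4·12 + 17)/6 = 72/6 = 12
te_Task 4 = (7 + 4·11 + 15)/6 = 66/6 = 11

Forward pass:
ES_Task 1 = 0; EF_Task 1 = 12
ES_Task 2 = 12; EF_Task 2 = 12+11 = 23
ES_Task 3 = 12; EF_Task 3 = 12+12 = 24
ES_Task 4 = max(EF_Task 2=23, EF_Task 3=24) = 24; EF_Task 4 = 24+11 = 35
Expected project duration μ = 35 days. Critical path: Task 1 → Task 3 → Task 4.

Backward pass:
LF_Task 4 = 35; LS_Task 4 = 35−11 = 24
LF_Task 3 = LS_Task 4 = 24; LS_Task 3 = 24−12 = 12
LF_Task 2 = LS_Task 4 = 24; LS_Task 2 = 24−11 = 13
LF_Task 1 = min(LS_Task 2=13, LS_Task 3=12) = 12; LS_Task 1 = 12−12 = 0
Slack_Task 2 = LS_Task 2 − ES_Task 2 = 13 − 12 = 1

1 days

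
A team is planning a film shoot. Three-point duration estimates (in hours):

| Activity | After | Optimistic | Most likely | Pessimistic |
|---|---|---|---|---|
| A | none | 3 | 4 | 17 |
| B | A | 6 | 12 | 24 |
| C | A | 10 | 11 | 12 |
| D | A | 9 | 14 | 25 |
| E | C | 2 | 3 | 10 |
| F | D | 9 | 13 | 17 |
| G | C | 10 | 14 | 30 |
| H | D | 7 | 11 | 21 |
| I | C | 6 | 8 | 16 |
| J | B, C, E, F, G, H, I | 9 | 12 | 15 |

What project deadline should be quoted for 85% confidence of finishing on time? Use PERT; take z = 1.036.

te_A = (3 + 4·4 + 17)/6 = 36/6 = 6; σ²_A = ((17−3)/6)² = 5.444
te_B = (6 + 4·12 + 24)/6 = 78/6 = 13; σ²_B = ((24−6)/6)² = 9.000
te_C = (10 + 4·11 + 12)/6 = 66/6 = 11; σ²_C = ((12−10)/6)² = 0.111
te_D = (9 + 4·14 + 25)/6 = 90/6 = 15; σ²_D = ((25−9)/6)² = 7.111
te_E = (2 + 4·3 + 10)/6 = 24/6 = 4; σ²_E = ((10−2)/6)² = 1.778
te_F = (9 + 4·13 + 17)/6 = 78/6 = 13; σ²_F = ((17−9)/6)² = 1.778
te_G = (10 + 4·14 + 30)/6 = 96/6 = 16; σ²_G = ((30−10)/6)² = 11.111
te_H = (7 + 4·11 + 21)/6 = 72/6 = 12; σ²_H = ((21−7)/6)² = 5.444
te_I = (6 + 4·8 + 16)/6 = 54/6 = 9; σ²_I = ((16−6)/6)² = 2.778
te_J = (9 + 4·12 + 15)/6 = 72/6 = 12; σ²_J = ((15−9)/6)² = 1.000

Forward pass:
ES_A = 0; EF_A = 6
ES_B = 6; EF_B = 6+13 = 19
ES_C = 6; EF_C = 6+11 = 17
ES_D = 6; EF_D = 6+15 = 21
ES_E = 17; EF_E = 17+4 = 21
ES_F = 21; EF_F = 21+13 = 34
ES_G = 17; EF_G = 17+16 = 33
ES_H = 21; EF_H = 21+12 = 33
ES_I = 17; EF_I = 17+9 = 26
ES_J = max(EF_B=19, EF_C=17, EF_E=21, EF_F=34, EF_G=33, EF_H=33, EF_I=26) = 34; EF_J = 34+12 = 46
Expected project duration μ = 46 hours. Critical path: A → D → F → J.

Variance along critical path = 5.444 + 7.111 + 1.778 + 1.000 = 15.333; σ = 3.916 hours.
D = μ + z·σ = 46 + 1.036·3.916 = 50.1 hours

50.1 hours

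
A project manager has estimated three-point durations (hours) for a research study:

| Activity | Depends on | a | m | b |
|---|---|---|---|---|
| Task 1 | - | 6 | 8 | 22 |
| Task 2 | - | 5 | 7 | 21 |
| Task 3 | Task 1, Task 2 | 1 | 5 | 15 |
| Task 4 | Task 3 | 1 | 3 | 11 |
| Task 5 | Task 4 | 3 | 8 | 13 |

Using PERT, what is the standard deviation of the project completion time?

4.26 hours

te_Task 1 = (6 + 4·8 + 22)/6 = 60/6 = 10; σ²_Task 1 = ((22−6)/6)² = 7.111
te_Task 2 = (5 + 4·7 + 21)/6 = 54/6 = 9; σ²_Task 2 = ((21−5)/6)² = 7.111
te_Task 3 = (1 + 4·5 + 15)/6 = 36/6 = 6; σ²_Task 3 = ((15−1)/6)² = 5.444
te_Task 4 = (1 + 4·3 + 11)/6 = 24/6 = 4; σ²_Task 4 = ((11−1)/6)² = 2.778
te_Task 5 = (3 + 4·8 + 13)/6 = 48/6 = 8; σ²_Task 5 = ((13−3)/6)² = 2.778

Forward pass:
ES_Task 1 = 0; EF_Task 1 = 10
ES_Task 2 = 0; EF_Task 2 = 9
ES_Task 3 = max(EF_Task 1=10, EF_Task 2=9) = 10; EF_Task 3 = 10+6 = 16
ES_Task 4 = 16; EF_Task 4 = 16+4 = 20
ES_Task 5 = 20; EF_Task 5 = 20+8 = 28
Expected project duration μ = 28 hours. Critical path: Task 1 → Task 3 → Task 4 → Task 5.

Variance along critical path = 7.111 + 5.444 + 2.778 + 2.778 = 18.111
σ = √18.111 = 4.256 hours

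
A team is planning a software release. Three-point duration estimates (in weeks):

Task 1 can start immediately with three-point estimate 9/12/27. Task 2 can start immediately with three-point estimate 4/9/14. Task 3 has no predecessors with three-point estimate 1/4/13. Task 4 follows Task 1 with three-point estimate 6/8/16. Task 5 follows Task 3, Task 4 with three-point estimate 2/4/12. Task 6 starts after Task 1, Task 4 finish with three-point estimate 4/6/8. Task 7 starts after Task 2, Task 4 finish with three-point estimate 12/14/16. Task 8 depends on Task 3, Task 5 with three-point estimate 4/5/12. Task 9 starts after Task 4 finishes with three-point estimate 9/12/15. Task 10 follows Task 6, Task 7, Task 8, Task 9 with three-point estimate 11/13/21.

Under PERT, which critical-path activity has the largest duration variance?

Task 1

te_Task 1 = (9 + 4·12 + 27)/6 = 84/6 = 14; σ²_Task 1 = ((27−9)/6)² = 9.000
te_Task 2 = (4 + 4·9 + 14)/6 = 54/6 = 9; σ²_Task 2 = ((14−4)/6)² = 2.778
te_Task 3 = (1 + 4·4 + 13)/6 = 30/6 = 5; σ²_Task 3 = ((13−1)/6)² = 4.000
te_Task 4 = (6 + 4·8 + 16)/6 = 54/6 = 9; σ²_Task 4 = ((16−6)/6)² = 2.778
te_Task 5 = (2 + 4·4 + 12)/6 = 30/6 = 5; σ²_Task 5 = ((12−2)/6)² = 2.778
te_Task 6 = (4 + 4·6 + 8)/6 = 36/6 = 6; σ²_Task 6 = ((8−4)/6)² = 0.444
te_Task 7 = (12 + 4·14 + 16)/6 = 84/6 = 14; σ²_Task 7 = ((16−12)/6)² = 0.444
te_Task 8 = (4 + 4·5 + 12)/6 = 36/6 = 6; σ²_Task 8 = ((12−4)/6)² = 1.778
te_Task 9 = (9 + 4·12 + 15)/6 = 72/6 = 12; σ²_Task 9 = ((15−9)/6)² = 1.000
te_Task 10 = (11 + 4·13 + 21)/6 = 84/6 = 14; σ²_Task 10 = ((21−11)/6)² = 2.778

Forward pass:
ES_Task 1 = 0; EF_Task 1 = 14
ES_Task 2 = 0; EF_Task 2 = 9
ES_Task 3 = 0; EF_Task 3 = 5
ES_Task 4 = 14; EF_Task 4 = 14+9 = 23
ES_Task 5 = max(EF_Task 3=5, EF_Task 4=23) = 23; EF_Task 5 = 23+5 = 28
ES_Task 6 = max(EF_Task 1=14, EF_Task 4=23) = 23; EF_Task 6 = 23+6 = 29
ES_Task 7 = max(EF_Task 2=9, EF_Task 4=23) = 23; EF_Task 7 = 23+14 = 37
ES_Task 8 = max(EF_Task 3=5, EF_Task 5=28) = 28; EF_Task 8 = 28+6 = 34
ES_Task 9 = 23; EF_Task 9 = 23+12 = 35
ES_Task 10 = max(EF_Task 6=29, EF_Task 7=37, EF_Task 8=34, EF_Task 9=35) = 37; EF_Task 10 = 37+14 = 51
Expected project duration μ = 51 weeks. Critical path: Task 1 → Task 4 → Task 7 → Task 10.

Variances on critical path: σ²_Task 1=9.000, σ²_Task 4=2.778, σ²_Task 7=0.444, σ²_Task 10=2.778.
Largest is σ²_Task 1 = 9.000.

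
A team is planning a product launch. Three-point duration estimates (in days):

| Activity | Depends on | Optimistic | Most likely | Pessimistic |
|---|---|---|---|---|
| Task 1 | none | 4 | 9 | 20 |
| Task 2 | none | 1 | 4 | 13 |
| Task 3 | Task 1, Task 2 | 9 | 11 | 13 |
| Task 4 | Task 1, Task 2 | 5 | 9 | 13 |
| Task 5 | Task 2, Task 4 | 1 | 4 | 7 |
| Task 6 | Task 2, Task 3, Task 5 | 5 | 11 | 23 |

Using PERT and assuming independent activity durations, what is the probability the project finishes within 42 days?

0.946

te_Task 1 = (4 + 4·9 + 20)/6 = 60/6 = 10; σ²_Task 1 = ((20−4)/6)² = 7.111
te_Task 2 = (1 + 4·4 + 13)/6 = 30/6 = 5; σ²_Task 2 = ((13−1)/6)² = 4.000
te_Task 3 = (9 + 4·11 + 13)/6 = 66/6 = 11; σ²_Task 3 = ((13−9)/6)² = 0.444
te_Task 4 = (5 + 4·9 + 13)/6 = 54/6 = 9; σ²_Task 4 = ((13−5)/6)² = 1.778
te_Task 5 = (1 + 4·4 + 7)/6 = 24/6 = 4; σ²_Task 5 = ((7−1)/6)² = 1.000
te_Task 6 = (5 + 4·11 + 23)/6 = 72/6 = 12; σ²_Task 6 = ((23−5)/6)² = 9.000

Forward pass:
ES_Task 1 = 0; EF_Task 1 = 10
ES_Task 2 = 0; EF_Task 2 = 5
ES_Task 3 = max(EF_Task 1=10, EF_Task 2=5) = 10; EF_Task 3 = 10+11 = 21
ES_Task 4 = max(EF_Task 1=10, EF_Task 2=5) = 10; EF_Task 4 = 10+9 = 19
ES_Task 5 = max(EF_Task 2=5, EF_Task 4=19) = 19; EF_Task 5 = 19+4 = 23
ES_Task 6 = max(EF_Task 2=5, EF_Task 3=21, EF_Task 5=23) = 23; EF_Task 6 = 23+12 = 35
Expected project duration μ = 35 days. Critical path: Task 1 → Task 4 → Task 5 → Task 6.

Variance along critical path = 7.111 + 1.778 + 1.000 + 9.000 = 18.889; σ = √18.889 = 4.346 days.
Z = (42 − 35) / 4.346 = 1.611
P(T ≤ 42) = Φ(1.611) ≈ 0.946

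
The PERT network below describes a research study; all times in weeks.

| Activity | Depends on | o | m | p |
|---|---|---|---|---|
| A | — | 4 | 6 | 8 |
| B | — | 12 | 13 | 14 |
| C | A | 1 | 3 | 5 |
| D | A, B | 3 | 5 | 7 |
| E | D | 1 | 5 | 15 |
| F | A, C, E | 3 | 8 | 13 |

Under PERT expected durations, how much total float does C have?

te_A = (4 + 4·6 + 8)/6 = 36/6 = 6
te_B = (12 + 4·13 + 14)/6 = 78/6 = 13
te_C = (1 + 4·3 + 5)/6 = 18/6 = 3
te_D = (3 + 4·5 + 7)/6 = 30/6 = 5
te_E = (1 + 4·5 + 15)/6 = 36/6 = 6
te_F = (3 + 4·8 + 13)/6 = 48/6 = 8

Forward pass:
ES_A = 0; EF_A = 6
ES_B = 0; EF_B = 13
ES_C = 6; EF_C = 6+3 = 9
ES_D = max(EF_A=6, EF_B=13) = 13; EF_D = 13+5 = 18
ES_E = 18; EF_E = 18+6 = 24
ES_F = max(EF_A=6, EF_C=9, EF_E=24) = 24; EF_F = 24+8 = 32
Expected project duration μ = 32 weeks. Critical path: B → D → E → F.

Backward pass:
LF_F = 32; LS_F = 32−8 = 24
LF_E = LS_F = 24; LS_E = 24−6 = 18
LF_D = LS_E = 18; LS_D = 18−5 = 13
LF_C = LS_F = 24; LS_C = 24−3 = 21
LF_B = LS_D = 13; LS_B = 13−13 = 0
LF_A = min(LS_C=21, LS_D=13, LS_F=24) = 13; LS_A = 13−6 = 7
Slack_C = LS_C − ES_C = 21 − 6 = 15

15 weeks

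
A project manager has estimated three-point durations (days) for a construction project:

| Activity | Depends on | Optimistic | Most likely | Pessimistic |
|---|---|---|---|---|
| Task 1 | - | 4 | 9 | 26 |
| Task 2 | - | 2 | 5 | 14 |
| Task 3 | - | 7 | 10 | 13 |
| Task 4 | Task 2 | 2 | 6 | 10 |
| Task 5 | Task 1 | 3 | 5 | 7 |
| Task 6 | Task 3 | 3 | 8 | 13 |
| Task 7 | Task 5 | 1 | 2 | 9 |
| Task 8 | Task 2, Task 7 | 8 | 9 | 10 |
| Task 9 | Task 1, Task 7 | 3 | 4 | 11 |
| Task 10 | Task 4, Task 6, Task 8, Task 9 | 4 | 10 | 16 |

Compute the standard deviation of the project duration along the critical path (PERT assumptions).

4.45 days

te_Task 1 = (4 + 4·9 + 26)/6 = 66/6 = 11; σ²_Task 1 = ((26−4)/6)² = 13.444
te_Task 2 = (2 + 4·5 + 14)/6 = 36/6 = 6; σ²_Task 2 = ((14−2)/6)² = 4.000
te_Task 3 = (7 + 4·10 + 13)/6 = 60/6 = 10; σ²_Task 3 = ((13−7)/6)² = 1.000
te_Task 4 = (2 + 4·6 + 10)/6 = 36/6 = 6; σ²_Task 4 = ((10−2)/6)² = 1.778
te_Task 5 = (3 + 4·5 + 7)/6 = 30/6 = 5; σ²_Task 5 = ((7−3)/6)² = 0.444
te_Task 6 = (3 + 4·8 + 13)/6 = 48/6 = 8; σ²_Task 6 = ((13−3)/6)² = 2.778
te_Task 7 = (1 + 4·2 + 9)/6 = 18/6 = 3; σ²_Task 7 = ((9−1)/6)² = 1.778
te_Task 8 = (8 + 4·9 + 10)/6 = 54/6 = 9; σ²_Task 8 = ((10−8)/6)² = 0.111
te_Task 9 = (3 + 4·4 + 11)/6 = 30/6 = 5; σ²_Task 9 = ((11−3)/6)² = 1.778
te_Task 10 = (4 + 4·10 + 16)/6 = 60/6 = 10; σ²_Task 10 = ((16−4)/6)² = 4.000

Forward pass:
ES_Task 1 = 0; EF_Task 1 = 11
ES_Task 2 = 0; EF_Task 2 = 6
ES_Task 3 = 0; EF_Task 3 = 10
ES_Task 4 = 6; EF_Task 4 = 6+6 = 12
ES_Task 5 = 11; EF_Task 5 = 11+5 = 16
ES_Task 6 = 10; EF_Task 6 = 10+8 = 18
ES_Task 7 = 16; EF_Task 7 = 16+3 = 19
ES_Task 8 = max(EF_Task 2=6, EF_Task 7=19) = 19; EF_Task 8 = 19+9 = 28
ES_Task 9 = max(EF_Task 1=11, EF_Task 7=19) = 19; EF_Task 9 = 19+5 = 24
ES_Task 10 = max(EF_Task 4=12, EF_Task 6=18, EF_Task 8=28, EF_Task 9=24) = 28; EF_Task 10 = 28+10 = 38
Expected project duration μ = 38 days. Critical path: Task 1 → Task 5 → Task 7 → Task 8 → Task 10.

Variance along critical path = 13.444 + 0.444 + 1.778 + 0.111 + 4.000 = 19.778
σ = √19.778 = 4.447 days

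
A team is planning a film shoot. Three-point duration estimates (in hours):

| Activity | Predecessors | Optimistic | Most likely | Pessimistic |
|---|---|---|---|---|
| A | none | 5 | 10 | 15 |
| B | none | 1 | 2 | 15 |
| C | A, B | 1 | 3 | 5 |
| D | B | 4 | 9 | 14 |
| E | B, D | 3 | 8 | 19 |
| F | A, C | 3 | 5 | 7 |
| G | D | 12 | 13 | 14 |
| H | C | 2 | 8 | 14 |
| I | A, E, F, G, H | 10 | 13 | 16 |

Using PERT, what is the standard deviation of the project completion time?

te_A = (5 + 4·10 + 15)/6 = 60/6 = 10; σ²_A = ((15−5)/6)² = 2.778
te_B = (1 + 4·2 + 15)/6 = 24/6 = 4; σ²_B = ((15−1)/6)² = 5.444
te_C = (1 + 4·3 + 5)/6 = 18/6 = 3; σ²_C = ((5−1)/6)² = 0.444
te_D = (4 + 4·9 + 14)/6 = 54/6 = 9; σ²_D = ((14−4)/6)² = 2.778
te_E = (3 + 4·8 + 19)/6 = 54/6 = 9; σ²_E = ((19−3)/6)² = 7.111
te_F = (3 + 4·5 + 7)/6 = 30/6 = 5; σ²_F = ((7−3)/6)² = 0.444
te_G = (12 + 4·13 + 14)/6 = 78/6 = 13; σ²_G = ((14−12)/6)² = 0.111
te_H = (2 + 4·8 + 14)/6 = 48/6 = 8; σ²_H = ((14−2)/6)² = 4.000
te_I = (10 + 4·13 + 16)/6 = 78/6 = 13; σ²_I = ((16−10)/6)² = 1.000

Forward pass:
ES_A = 0; EF_A = 10
ES_B = 0; EF_B = 4
ES_C = max(EF_A=10, EF_B=4) = 10; EF_C = 10+3 = 13
ES_D = 4; EF_D = 4+9 = 13
ES_E = max(EF_B=4, EF_D=13) = 13; EF_E = 13+9 = 22
ES_F = max(EF_A=10, EF_C=13) = 13; EF_F = 13+5 = 18
ES_G = 13; EF_G = 13+13 = 26
ES_H = 13; EF_H = 13+8 = 21
ES_I = max(EF_A=10, EF_E=22, EF_F=18, EF_G=26, EF_H=21) = 26; EF_I = 26+13 = 39
Expected project duration μ = 39 hours. Critical path: B → D → G → I.

Variance along critical path = 5.444 + 2.778 + 0.111 + 1.000 = 9.333
σ = √9.333 = 3.055 hours

3.06 hours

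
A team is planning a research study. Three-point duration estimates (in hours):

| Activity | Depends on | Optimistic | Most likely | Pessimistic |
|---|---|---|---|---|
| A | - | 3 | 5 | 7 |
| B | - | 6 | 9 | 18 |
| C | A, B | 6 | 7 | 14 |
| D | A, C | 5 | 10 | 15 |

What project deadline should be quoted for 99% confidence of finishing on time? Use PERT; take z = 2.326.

34.8 hours

te_A = (3 + 4·5 + 7)/6 = 30/6 = 5; σ²_A = ((7−3)/6)² = 0.444
te_B = (6 + 4·9 + 18)/6 = 60/6 = 10; σ²_B = ((18−6)/6)² = 4.000
te_C = (6 + 4·7 + 14)/6 = 48/6 = 8; σ²_C = ((14−6)/6)² = 1.778
te_D = (5 + 4·10 + 15)/6 = 60/6 = 10; σ²_D = ((15−5)/6)² = 2.778

Forward pass:
ES_A = 0; EF_A = 5
ES_B = 0; EF_B = 10
ES_C = max(EF_A=5, EF_B=10) = 10; EF_C = 10+8 = 18
ES_D = max(EF_A=5, EF_C=18) = 18; EF_D = 18+10 = 28
Expected project duration μ = 28 hours. Critical path: B → C → D.

Variance along critical path = 4.000 + 1.778 + 2.778 = 8.556; σ = 2.925 hours.
D = μ + z·σ = 28 + 2.326·2.925 = 34.8 hours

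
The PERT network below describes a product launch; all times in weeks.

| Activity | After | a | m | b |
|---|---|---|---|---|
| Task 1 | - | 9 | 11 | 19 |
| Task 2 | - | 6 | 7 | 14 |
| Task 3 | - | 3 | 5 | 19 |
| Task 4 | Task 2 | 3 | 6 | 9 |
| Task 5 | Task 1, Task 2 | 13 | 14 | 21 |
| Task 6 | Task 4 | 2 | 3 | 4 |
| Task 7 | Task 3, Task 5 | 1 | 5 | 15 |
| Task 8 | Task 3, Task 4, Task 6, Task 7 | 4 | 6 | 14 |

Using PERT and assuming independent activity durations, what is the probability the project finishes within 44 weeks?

te_Task 1 = (9 + 4·11 + 19)/6 = 72/6 = 12; σ²_Task 1 = ((19−9)/6)² = 2.778
te_Task 2 = (6 + 4·7 + 14)/6 = 48/6 = 8; σ²_Task 2 = ((14−6)/6)² = 1.778
te_Task 3 = (3 + 4·5 + 19)/6 = 42/6 = 7; σ²_Task 3 = ((19−3)/6)² = 7.111
te_Task 4 = (3 + 4·6 + 9)/6 = 36/6 = 6; σ²_Task 4 = ((9−3)/6)² = 1.000
te_Task 5 = (13 + 4·14 + 21)/6 = 90/6 = 15; σ²_Task 5 = ((21−13)/6)² = 1.778
te_Task 6 = (2 + 4·3 + 4)/6 = 18/6 = 3; σ²_Task 6 = ((4−2)/6)² = 0.111
te_Task 7 = (1 + 4·5 + 15)/6 = 36/6 = 6; σ²_Task 7 = ((15−1)/6)² = 5.444
te_Task 8 = (4 + 4·6 + 14)/6 = 42/6 = 7; σ²_Task 8 = ((14−4)/6)² = 2.778

Forward pass:
ES_Task 1 = 0; EF_Task 1 = 12
ES_Task 2 = 0; EF_Task 2 = 8
ES_Task 3 = 0; EF_Task 3 = 7
ES_Task 4 = 8; EF_Task 4 = 8+6 = 14
ES_Task 5 = max(EF_Task 1=12, EF_Task 2=8) = 12; EF_Task 5 = 12+15 = 27
ES_Task 6 = 14; EF_Task 6 = 14+3 = 17
ES_Task 7 = max(EF_Task 3=7, EF_Task 5=27) = 27; EF_Task 7 = 27+6 = 33
ES_Task 8 = max(EF_Task 3=7, EF_Task 4=14, EF_Task 6=17, EF_Task 7=33) = 33; EF_Task 8 = 33+7 = 40
Expected project duration μ = 40 weeks. Critical path: Task 1 → Task 5 → Task 7 → Task 8.

Variance along critical path = 2.778 + 1.778 + 5.444 + 2.778 = 12.778; σ = √12.778 = 3.575 weeks.
Z = (44 − 40) / 3.575 = 1.119
P(T ≤ 44) = Φ(1.119) ≈ 0.868

0.868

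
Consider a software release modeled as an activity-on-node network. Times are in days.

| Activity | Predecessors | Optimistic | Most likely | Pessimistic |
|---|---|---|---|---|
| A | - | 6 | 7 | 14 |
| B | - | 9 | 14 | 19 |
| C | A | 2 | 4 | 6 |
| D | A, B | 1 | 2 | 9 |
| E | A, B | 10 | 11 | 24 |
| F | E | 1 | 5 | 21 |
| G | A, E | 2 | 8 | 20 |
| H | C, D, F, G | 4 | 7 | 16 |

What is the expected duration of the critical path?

44 days

te_A = (6 + 4·7 + 14)/6 = 48/6 = 8
te_B = (9 + 4·14 + 19)/6 = 84/6 = 14
te_C = (2 + 4·4 + 6)/6 = 24/6 = 4
te_D = (1 + 4·2 + 9)/6 = 18/6 = 3
te_E = (10 + 4·11 + 24)/6 = 78/6 = 13
te_F = (1 + 4·5 + 21)/6 = 42/6 = 7
te_G = (2 + 4·8 + 20)/6 = 54/6 = 9
te_H = (4 + 4·7 + 16)/6 = 48/6 = 8

Forward pass:
ES_A = 0; EF_A = 8
ES_B = 0; EF_B = 14
ES_C = 8; EF_C = 8+4 = 12
ES_D = max(EF_A=8, EF_B=14) = 14; EF_D = 14+3 = 17
ES_E = max(EF_A=8, EF_B=14) = 14; EF_E = 14+13 = 27
ES_F = 27; EF_F = 27+7 = 34
ES_G = max(EF_A=8, EF_E=27) = 27; EF_G = 27+9 = 36
ES_H = max(EF_C=12, EF_D=17, EF_F=34, EF_G=36) = 36; EF_H = 36+8 = 44
Expected project duration μ = 44 days. Critical path: B → E → G → H.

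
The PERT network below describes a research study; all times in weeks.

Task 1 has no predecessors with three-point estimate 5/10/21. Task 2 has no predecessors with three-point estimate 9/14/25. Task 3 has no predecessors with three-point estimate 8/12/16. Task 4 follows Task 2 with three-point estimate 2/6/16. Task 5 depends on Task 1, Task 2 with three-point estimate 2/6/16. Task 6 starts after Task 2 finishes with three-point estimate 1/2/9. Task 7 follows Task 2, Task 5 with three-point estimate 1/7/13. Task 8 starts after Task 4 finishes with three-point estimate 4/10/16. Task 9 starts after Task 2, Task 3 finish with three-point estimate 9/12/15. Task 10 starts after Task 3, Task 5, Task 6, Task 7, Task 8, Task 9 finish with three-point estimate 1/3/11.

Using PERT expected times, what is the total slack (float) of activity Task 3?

8 weeks

te_Task 1 = (5 + 4·10 + 21)/6 = 66/6 = 11
te_Task 2 = (9 + 4·14 + 25)/6 = 90/6 = 15
te_Task 3 = (8 + 4·12 + 16)/6 = 72/6 = 12
te_Task 4 = (2 + 4·6 + 16)/6 = 42/6 = 7
te_Task 5 = (2 + 4·6 + 16)/6 = 42/6 = 7
te_Task 6 = (1 + 4·2 + 9)/6 = 18/6 = 3
te_Task 7 = (1 + 4·7 + 13)/6 = 42/6 = 7
te_Task 8 = (4 + 4·10 + 16)/6 = 60/6 = 10
te_Task 9 = (9 + 4·12 + 15)/6 = 72/6 = 12
te_Task 10 = (1 + 4·3 + 11)/6 = 24/6 = 4

Forward pass:
ES_Task 1 = 0; EF_Task 1 = 11
ES_Task 2 = 0; EF_Task 2 = 15
ES_Task 3 = 0; EF_Task 3 = 12
ES_Task 4 = 15; EF_Task 4 = 15+7 = 22
ES_Task 5 = max(EF_Task 1=11, EF_Task 2=15) = 15; EF_Task 5 = 15+7 = 22
ES_Task 6 = 15; EF_Task 6 = 15+3 = 18
ES_Task 7 = max(EF_Task 2=15, EF_Task 5=22) = 22; EF_Task 7 = 22+7 = 29
ES_Task 8 = 22; EF_Task 8 = 22+10 = 32
ES_Task 9 = max(EF_Task 2=15, EF_Task 3=12) = 15; EF_Task 9 = 15+12 = 27
ES_Task 10 = max(EF_Task 3=12, EF_Task 5=22, EF_Task 6=18, EF_Task 7=29, EF_Task 8=32, EF_Task 9=27) = 32; EF_Task 10 = 32+4 = 36
Expected project duration μ = 36 weeks. Critical path: Task 2 → Task 4 → Task 8 → Task 10.

Backward pass:
LF_Task 10 = 36; LS_Task 10 = 36−4 = 32
LF_Task 9 = LS_Task 10 = 32; LS_Task 9 = 32−12 = 20
LF_Task 8 = LS_Task 10 = 32; LS_Task 8 = 32−10 = 22
LF_Task 7 = LS_Task 10 = 32; LS_Task 7 = 32−7 = 25
LF_Task 6 = LS_Task 10 = 32; LS_Task 6 = 32−3 = 29
LF_Task 5 = min(LS_Task 7=25, LS_Task 10=32) = 25; LS_Task 5 = 25−7 = 18
LF_Task 4 = LS_Task 8 = 22; LS_Task 4 = 22−7 = 15
LF_Task 3 = min(LS_Task 9=20, LS_Task 10=32) = 20; LS_Task 3 = 20−12 = 8
LF_Task 2 = min(LS_Task 4=15, LS_Task 5=18, LS_Task 6=29, LS_Task 7=25, LS_Task 9=20) = 15; LS_Task 2 = 15−15 = 0
LF_Task 1 = LS_Task 5 = 18; LS_Task 1 = 18−11 = 7
Slack_Task 3 = LS_Task 3 − ES_Task 3 = 8 − 0 = 8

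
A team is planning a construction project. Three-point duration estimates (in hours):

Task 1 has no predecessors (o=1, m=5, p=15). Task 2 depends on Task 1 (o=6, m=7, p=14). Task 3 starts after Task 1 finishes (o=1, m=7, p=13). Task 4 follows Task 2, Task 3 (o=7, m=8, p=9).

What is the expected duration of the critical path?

22 hours

te_Task 1 = (1 + 4·5 + 15)/6 = 36/6 = 6
te_Task 2 = (6 + 4·7 + 14)/6 = 48/6 = 8
te_Task 3 = (1 + 4·7 + 13)/6 = 42/6 = 7
te_Task 4 = (7 + 4·8 + 9)/6 = 48/6 = 8

Forward pass:
ES_Task 1 = 0; EF_Task 1 = 6
ES_Task 2 = 6; EF_Task 2 = 6+8 = 14
ES_Task 3 = 6; EF_Task 3 = 6+7 = 13
ES_Task 4 = max(EF_Task 2=14, EF_Task 3=13) = 14; EF_Task 4 = 14+8 = 22
Expected project duration μ = 22 hours. Critical path: Task 1 → Task 2 → Task 4.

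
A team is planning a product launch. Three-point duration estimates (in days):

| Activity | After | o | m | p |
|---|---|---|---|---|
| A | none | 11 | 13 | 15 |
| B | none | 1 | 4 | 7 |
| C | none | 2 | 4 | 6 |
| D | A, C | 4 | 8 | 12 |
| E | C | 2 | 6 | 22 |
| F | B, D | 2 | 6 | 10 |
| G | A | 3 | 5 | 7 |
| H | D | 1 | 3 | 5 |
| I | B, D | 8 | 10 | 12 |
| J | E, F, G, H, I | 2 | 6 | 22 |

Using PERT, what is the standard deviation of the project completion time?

3.71 days

te_A = (11 + 4·13 + 15)/6 = 78/6 = 13; σ²_A = ((15−11)/6)² = 0.444
te_B = (1 + 4·4 + 7)/6 = 24/6 = 4; σ²_B = ((7−1)/6)² = 1.000
te_C = (2 + 4·4 + 6)/6 = 24/6 = 4; σ²_C = ((6−2)/6)² = 0.444
te_D = (4 + 4·8 + 12)/6 = 48/6 = 8; σ²_D = ((12−4)/6)² = 1.778
te_E = (2 + 4·6 + 22)/6 = 48/6 = 8; σ²_E = ((22−2)/6)² = 11.111
te_F = (2 + 4·6 + 10)/6 = 36/6 = 6; σ²_F = ((10−2)/6)² = 1.778
te_G = (3 + 4·5 + 7)/6 = 30/6 = 5; σ²_G = ((7−3)/6)² = 0.444
te_H = (1 + 4·3 + 5)/6 = 18/6 = 3; σ²_H = ((5−1)/6)² = 0.444
te_I = (8 + 4·10 + 12)/6 = 60/6 = 10; σ²_I = ((12−8)/6)² = 0.444
te_J = (2 + 4·6 + 22)/6 = 48/6 = 8; σ²_J = ((22−2)/6)² = 11.111

Forward pass:
ES_A = 0; EF_A = 13
ES_B = 0; EF_B = 4
ES_C = 0; EF_C = 4
ES_D = max(EF_A=13, EF_C=4) = 13; EF_D = 13+8 = 21
ES_E = 4; EF_E = 4+8 = 12
ES_F = max(EF_B=4, EF_D=21) = 21; EF_F = 21+6 = 27
ES_G = 13; EF_G = 13+5 = 18
ES_H = 21; EF_H = 21+3 = 24
ES_I = max(EF_B=4, EF_D=21) = 21; EF_I = 21+10 = 31
ES_J = max(EF_E=12, EF_F=27, EF_G=18, EF_H=24, EF_I=31) = 31; EF_J = 31+8 = 39
Expected project duration μ = 39 days. Critical path: A → D → I → J.

Variance along critical path = 0.444 + 1.778 + 0.444 + 11.111 = 13.778
σ = √13.778 = 3.712 days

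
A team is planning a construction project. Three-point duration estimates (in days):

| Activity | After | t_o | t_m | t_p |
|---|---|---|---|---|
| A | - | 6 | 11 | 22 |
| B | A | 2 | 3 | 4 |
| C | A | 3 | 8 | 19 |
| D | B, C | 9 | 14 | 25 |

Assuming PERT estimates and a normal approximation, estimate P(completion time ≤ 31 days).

te_A = (6 + 4·11 + 22)/6 = 72/6 = 12; σ²_A = ((22−6)/6)² = 7.111
te_B = (2 + 4·3 + 4)/6 = 18/6 = 3; σ²_B = ((4−2)/6)² = 0.111
te_C = (3 + 4·8 + 19)/6 = 54/6 = 9; σ²_C = ((19−3)/6)² = 7.111
te_D = (9 + 4·14 + 25)/6 = 90/6 = 15; σ²_D = ((25−9)/6)² = 7.111

Forward pass:
ES_A = 0; EF_A = 12
ES_B = 12; EF_B = 12+3 = 15
ES_C = 12; EF_C = 12+9 = 21
ES_D = max(EF_B=15, EF_C=21) = 21; EF_D = 21+15 = 36
Expected project duration μ = 36 days. Critical path: A → C → D.

Variance along critical path = 7.111 + 7.111 + 7.111 = 21.333; σ = √21.333 = 4.619 days.
Z = (31 − 36) / 4.619 = -1.083
P(T ≤ 31) = Φ(-1.083) ≈ 0.140

0.140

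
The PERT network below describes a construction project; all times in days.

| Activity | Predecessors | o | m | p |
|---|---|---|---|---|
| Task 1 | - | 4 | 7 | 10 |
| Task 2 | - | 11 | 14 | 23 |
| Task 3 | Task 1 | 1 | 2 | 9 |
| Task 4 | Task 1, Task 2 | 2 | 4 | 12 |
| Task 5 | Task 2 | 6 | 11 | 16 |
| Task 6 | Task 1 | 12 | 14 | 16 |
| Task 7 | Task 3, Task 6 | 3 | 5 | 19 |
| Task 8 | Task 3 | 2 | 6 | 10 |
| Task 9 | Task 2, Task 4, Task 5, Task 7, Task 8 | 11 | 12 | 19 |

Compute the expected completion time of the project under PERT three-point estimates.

41 days

te_Task 1 = (4 + 4·7 + 10)/6 = 42/6 = 7
te_Task 2 = (11 + 4·14 + 23)/6 = 90/6 = 15
te_Task 3 = (1 + 4·2 + 9)/6 = 18/6 = 3
te_Task 4 = (2 + 4·4 + 12)/6 = 30/6 = 5
te_Task 5 = (6 + 4·11 + 16)/6 = 66/6 = 11
te_Task 6 = (12 + 4·14 + 16)/6 = 84/6 = 14
te_Task 7 = (3 + 4·5 + 19)/6 = 42/6 = 7
te_Task 8 = (2 + 4·6 + 10)/6 = 36/6 = 6
te_Task 9 = (11 + 4·12 + 19)/6 = 78/6 = 13

Forward pass:
ES_Task 1 = 0; EF_Task 1 = 7
ES_Task 2 = 0; EF_Task 2 = 15
ES_Task 3 = 7; EF_Task 3 = 7+3 = 10
ES_Task 4 = max(EF_Task 1=7, EF_Task 2=15) = 15; EF_Task 4 = 15+5 = 20
ES_Task 5 = 15; EF_Task 5 = 15+11 = 26
ES_Task 6 = 7; EF_Task 6 = 7+14 = 21
ES_Task 7 = max(EF_Task 3=10, EF_Task 6=21) = 21; EF_Task 7 = 21+7 = 28
ES_Task 8 = 10; EF_Task 8 = 10+6 = 16
ES_Task 9 = max(EF_Task 2=15, EF_Task 4=20, EF_Task 5=26, EF_Task 7=28, EF_Task 8=16) = 28; EF_Task 9 = 28+13 = 41
Expected project duration μ = 41 days. Critical path: Task 1 → Task 6 → Task 7 → Task 9.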